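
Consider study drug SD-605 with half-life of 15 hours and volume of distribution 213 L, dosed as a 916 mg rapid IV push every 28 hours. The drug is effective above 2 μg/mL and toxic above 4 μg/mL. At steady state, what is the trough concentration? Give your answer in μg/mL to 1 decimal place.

1.6 μg/mL

τ/t½ = 28/15 ≈ 1.8667, so fraction remaining f = (1/2)^(28/15) ≈ 0.2742.
Single-dose peak C₀ = D/Vd = 916/213 ≈ 4.300 μg/mL.
Steady-state trough Cmin,ss = C₀·f/(1−f) ≈ 4.300 × 0.2742/0.7258 ≈ 1.624 μg/mL.
Trough 1.6 μg/mL vs MEC 2 μg/mL: subtherapeutic.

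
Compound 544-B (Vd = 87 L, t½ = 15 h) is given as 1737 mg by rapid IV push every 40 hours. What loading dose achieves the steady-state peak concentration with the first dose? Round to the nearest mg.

2062 mg

f = (1/2)^(40/15) ≈ 0.157490; accumulation ratio R = 1/(1−f) ≈ 1.18693.
Loading dose to hit Cmax,ss on first dose: D_load = D_maint·R ≈ 1737 × 1.18693 ≈ 2061.70 mg.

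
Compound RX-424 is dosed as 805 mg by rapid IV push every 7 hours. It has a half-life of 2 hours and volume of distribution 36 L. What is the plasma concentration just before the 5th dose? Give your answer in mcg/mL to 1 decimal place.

2.2 mcg/mL

f = (1/2)^(τ/t½) = (1/2)^(7/2) ≈ 0.0884.
C₀ = D/Vd = 805/36 ≈ 22.361 mcg/mL.
Before the 5th dose, 4 doses have been given. Superposition: Cmin = C₀·(f + f² + … + f^4).
≈ 22.361 × (0.0884 + 0.0078 + 0.0007 + 0.0001) ≈ 22.361 × 0.0970 ≈ 2.169 mcg/mL.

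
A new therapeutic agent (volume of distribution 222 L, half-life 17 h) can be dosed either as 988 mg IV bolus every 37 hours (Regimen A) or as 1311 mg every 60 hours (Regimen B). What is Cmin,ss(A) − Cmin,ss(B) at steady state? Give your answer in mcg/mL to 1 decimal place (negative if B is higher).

Regimen A: f = (1/2)^(37/17) ≈ 0.2212; Cmin,ss = (988/222)·f/(1−f) ≈ 1.264 mcg/mL.
Regimen B: f = (1/2)^(60/17) ≈ 0.0866; Cmin,ss = (1311/222)·f/(1−f) ≈ 0.560 mcg/mL.
Difference ≈ 1.264 − 0.560 ≈ 0.704 mcg/mL.

0.7 mcg/mL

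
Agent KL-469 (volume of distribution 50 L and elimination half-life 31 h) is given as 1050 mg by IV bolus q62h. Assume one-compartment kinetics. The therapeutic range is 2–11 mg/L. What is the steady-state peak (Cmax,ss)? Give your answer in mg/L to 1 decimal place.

28.0 mg/L

τ = 62 h = 2 half-lives, so f = (1/2)^2 = 0.25.
At steady state, R = 1/(1 − 0.25) = 4/3.
Single-dose peak C₀ = D/Vd = 1050/50 = 21 mg/L.
Steady-state peak Cmax,ss = C₀·R = 21 × 4/3 ≈ 28.000 mg/L.
Peak 28.0 mg/L vs MTC 11 mg/L: exceeds toxic threshold.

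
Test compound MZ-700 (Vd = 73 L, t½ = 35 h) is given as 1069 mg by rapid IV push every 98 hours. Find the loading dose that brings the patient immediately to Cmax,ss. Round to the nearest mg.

f = (1/2)^(98/35) ≈ 0.143587; accumulation ratio R = 1/(1−f) ≈ 1.16766.
Loading dose to hit Cmax,ss on first dose: D_load = D_maint·R ≈ 1069 × 1.16766 ≈ 1248.23 mg.

1248 mg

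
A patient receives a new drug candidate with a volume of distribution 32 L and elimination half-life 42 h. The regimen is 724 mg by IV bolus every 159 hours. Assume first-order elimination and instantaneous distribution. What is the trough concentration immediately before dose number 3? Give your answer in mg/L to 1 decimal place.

1.8 mg/L

f = (1/2)^(τ/t½) = (1/2)^(159/42) ≈ 0.0725.
C₀ = D/Vd = 724/32 ≈ 22.625 mg/L.
Before the 3rd dose, 2 doses have been given. Superposition: Cmin = C₀·(f + f²).
≈ 22.625 × (0.0725 + 0.0053) ≈ 22.625 × 0.0778 ≈ 1.760 mg/L.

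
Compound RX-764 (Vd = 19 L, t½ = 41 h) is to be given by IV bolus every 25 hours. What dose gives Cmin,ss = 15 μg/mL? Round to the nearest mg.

τ/t½ = 25/41 ≈ 0.60976, so f = (1/2)^(25/41) ≈ 0.655307.
Cmin,ss = (D/Vd)·f/(1−f), so D = Cmin,ss·Vd·(1−f)/f.
D = 15 × 19 × (1−f)/f ≈ 15 × 19 × 0.52600 ≈ 149.91 mg.

150 mg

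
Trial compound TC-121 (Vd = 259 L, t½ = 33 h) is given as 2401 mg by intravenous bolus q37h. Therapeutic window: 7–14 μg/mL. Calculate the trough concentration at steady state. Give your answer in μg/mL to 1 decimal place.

k = ln2/t½ = ln2/33 ≈ 0.021004 h⁻¹; fraction remaining f = e^(−kτ) = e^(−0.021004×37) ≈ 0.4597.
At steady state, accumulation factor R = 1/(1 − e^(−kτ)) ≈ 1.8508.
Each bolus raises the concentration by D/Vd = 2401/259 ≈ 9.270 μg/mL.
Cmax,ss = C₀/(1 − f) ≈ 9.270/0.5403 ≈ 17.157 μg/mL.
Steady-state trough Cmin,ss = Cmax,ss·f ≈ 17.157 × 0.4597 ≈ 7.887 μg/mL.
Trough 7.9 μg/mL vs MEC 7 μg/mL: adequate.

7.9 μg/mL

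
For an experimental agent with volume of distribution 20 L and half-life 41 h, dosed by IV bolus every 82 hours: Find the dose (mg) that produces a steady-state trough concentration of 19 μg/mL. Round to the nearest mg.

1140 mg

τ/t½ = 82/41 ≈ 2, so f = (1/2)^(82/41) ≈ 0.250000.
Cmin,ss = (D/Vd)·f/(1−f), so D = Cmin,ss·Vd·(1−f)/f.
D = 19 × 20 × (1−f)/f ≈ 19 × 20 × 3.00000 ≈ 1140.00 mg.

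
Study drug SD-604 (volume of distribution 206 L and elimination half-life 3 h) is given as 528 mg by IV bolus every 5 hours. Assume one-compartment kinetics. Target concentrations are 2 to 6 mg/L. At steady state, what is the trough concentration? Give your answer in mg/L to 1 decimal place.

1.2 mg/L

k = ln2/t½ = ln2/3 ≈ 0.231049 h⁻¹; fraction remaining f = e^(−kτ) = e^(−0.231049×5) ≈ 0.3150.
At steady state, accumulation factor R = 1/(1 − e^(−kτ)) ≈ 1.4599.
Single-dose peak C₀ = D/Vd = 528/206 ≈ 2.563 mg/L.
Cmax,ss = C₀/(1 − f) ≈ 2.563/0.6850 ≈ 3.742 mg/L.
Steady-state trough Cmin,ss = Cmax,ss·f ≈ 3.742 × 0.3150 ≈ 1.179 mg/L.
Trough 1.2 mg/L vs MEC 2 mg/L: subtherapeutic.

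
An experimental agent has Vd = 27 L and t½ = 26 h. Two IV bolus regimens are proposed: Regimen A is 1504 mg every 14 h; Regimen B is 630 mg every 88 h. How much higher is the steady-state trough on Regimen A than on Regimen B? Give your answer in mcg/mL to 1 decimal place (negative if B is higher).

Regimen A: f = (1/2)^(14/26) ≈ 0.6885; Cmin,ss = (1504/27)·f/(1−f) ≈ 123.120 mcg/mL.
Regimen B: f = (1/2)^(88/26) ≈ 0.0957; Cmin,ss = (630/27)·f/(1−f) ≈ 2.469 mcg/mL.
Difference ≈ 123.120 − 2.469 ≈ 120.651 mcg/mL.

120.7 mcg/mL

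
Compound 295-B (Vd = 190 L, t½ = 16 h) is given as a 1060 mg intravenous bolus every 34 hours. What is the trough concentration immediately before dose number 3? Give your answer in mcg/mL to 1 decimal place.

1.6 mcg/mL

f = (1/2)^(τ/t½) = (1/2)^(34/16) ≈ 0.2293.
C₀ = D/Vd = 1060/190 ≈ 5.579 mcg/mL.
Before the 3rd dose, 2 doses have been given. Superposition: Cmin = C₀·(f + f²).
≈ 5.579 × (0.2293 + 0.0526) ≈ 5.579 × 0.2819 ≈ 1.573 mcg/mL.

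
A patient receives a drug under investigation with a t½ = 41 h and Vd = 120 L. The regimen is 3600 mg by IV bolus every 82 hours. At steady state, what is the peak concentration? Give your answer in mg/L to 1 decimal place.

τ = 82 h = 2 half-lives, so f = (1/2)^2 = 0.25.
Accumulation ratio R = 1/(1 − f) = 1/0.75 = 4/3.
Single-dose peak C₀ = D/Vd = 3600/120 = 30 mg/L.
Steady-state peak Cmax,ss = C₀·R = 30 × 4/3 ≈ 40.000 mg/L.

40.0 mg/L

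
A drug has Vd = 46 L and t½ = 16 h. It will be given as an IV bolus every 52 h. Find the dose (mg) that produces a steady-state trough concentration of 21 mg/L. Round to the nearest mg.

τ/t½ = 52/16 ≈ 3.25, so f = (1/2)^(52/16) ≈ 0.105112.
Cmin,ss = (D/Vd)·f/(1−f), so D = Cmin,ss·Vd·(1−f)/f.
D = 21 × 46 × (1−f)/f ≈ 21 × 46 × 8.51366 ≈ 8224.20 mg.

8224 mg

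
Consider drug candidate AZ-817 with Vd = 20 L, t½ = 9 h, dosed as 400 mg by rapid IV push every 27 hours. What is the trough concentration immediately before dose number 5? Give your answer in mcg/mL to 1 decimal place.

2.9 mcg/mL

f = (1/2)^(τ/t½) = (1/2)^(27/9) ≈ 0.1250.
C₀ = D/Vd = 400/20 ≈ 20.000 mcg/mL.
Before the 5th dose, 4 doses have been given. Superposition: Cmin = C₀·(f + f² + … + f^4).
≈ 20.000 × (0.1250 + 0.0156 + 0.0020 + 0.0002) ≈ 20.000 × 0.1428 ≈ 2.856 mcg/mL.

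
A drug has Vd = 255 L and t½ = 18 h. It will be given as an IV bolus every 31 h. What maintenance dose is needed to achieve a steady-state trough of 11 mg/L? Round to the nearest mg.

6450 mg

τ/t½ = 31/18 ≈ 1.7222, so f = (1/2)^(31/18) ≈ 0.303082.
Cmin,ss = (D/Vd)·f/(1−f), so D = Cmin,ss·Vd·(1−f)/f.
D = 11 × 255 × (1−f)/f ≈ 11 × 255 × 2.29944 ≈ 6449.93 mg.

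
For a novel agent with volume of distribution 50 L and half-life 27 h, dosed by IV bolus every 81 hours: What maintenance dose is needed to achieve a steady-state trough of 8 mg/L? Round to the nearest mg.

τ/t½ = 81/27 ≈ 3, so f = (1/2)^(81/27) ≈ 0.125000.
Cmin,ss = (D/Vd)·f/(1−f), so D = Cmin,ss·Vd·(1−f)/f.
D = 8 × 50 × (1−f)/f ≈ 8 × 50 × 7.00000 ≈ 2800.00 mg.

2800 mg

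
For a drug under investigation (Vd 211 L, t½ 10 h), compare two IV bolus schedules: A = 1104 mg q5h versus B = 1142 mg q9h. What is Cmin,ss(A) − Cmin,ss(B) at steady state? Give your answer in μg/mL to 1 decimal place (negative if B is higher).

6.4 μg/mL

Regimen A: f = (1/2)^(5/10) ≈ 0.7071; Cmin,ss = (1104/211)·f/(1−f) ≈ 12.631 μg/mL.
Regimen B: f = (1/2)^(9/10) ≈ 0.5359; Cmin,ss = (1142/211)·f/(1−f) ≈ 6.250 μg/mL.
Difference ≈ 12.631 − 6.250 ≈ 6.381 μg/mL.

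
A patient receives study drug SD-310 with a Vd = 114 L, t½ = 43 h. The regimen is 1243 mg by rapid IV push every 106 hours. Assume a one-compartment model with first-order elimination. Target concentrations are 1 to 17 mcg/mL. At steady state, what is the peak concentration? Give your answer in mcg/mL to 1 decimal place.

13.3 mcg/mL

Over one 106-h interval, 106/43 ≈ 2.4651 half-lives elapse, leaving f ≈ 0.1811 of each dose.
At steady state, accumulation factor R = 1/(1 − e^(−kτ)) ≈ 1.2212.
Single-dose peak C₀ = D/Vd = 1243/114 ≈ 10.904 mcg/mL.
Steady-state peak Cmax,ss = C₀·R ≈ 10.904 × 1.2212 ≈ 13.316 mcg/mL.
Peak 13.3 mcg/mL vs MTC 17 mcg/mL: below toxic threshold.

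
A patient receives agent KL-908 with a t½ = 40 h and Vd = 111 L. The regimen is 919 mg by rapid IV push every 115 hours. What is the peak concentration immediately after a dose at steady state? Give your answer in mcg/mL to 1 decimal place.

9.6 mcg/mL

τ/t½ = 115/40 ≈ 2.875, so fraction remaining f = (1/2)^(115/40) ≈ 0.1363.
At steady state, accumulation factor R = 1/(1 − e^(−kτ)) ≈ 1.1578.
Single-dose peak C₀ = D/Vd = 919/111 ≈ 8.279 mcg/mL.
Cmax,ss = C₀/(1 − f) ≈ 8.279/0.8637 ≈ 9.586 mcg/mL.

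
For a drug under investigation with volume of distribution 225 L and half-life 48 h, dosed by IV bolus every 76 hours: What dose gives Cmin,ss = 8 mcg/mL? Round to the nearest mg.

τ/t½ = 76/48 ≈ 1.5833, so f = (1/2)^(76/48) ≈ 0.333710.
Cmin,ss = (D/Vd)·f/(1−f), so D = Cmin,ss·Vd·(1−f)/f.
D = 8 × 225 × (1−f)/f ≈ 8 × 225 × 1.99661 ≈ 3593.90 mg.

3594 mg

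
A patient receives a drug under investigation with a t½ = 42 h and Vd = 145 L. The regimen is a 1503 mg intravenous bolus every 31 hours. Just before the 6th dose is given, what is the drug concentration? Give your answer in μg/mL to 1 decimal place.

f = (1/2)^(τ/t½) = (1/2)^(31/42) ≈ 0.5995.
C₀ = D/Vd = 1503/145 ≈ 10.366 μg/mL.
Before the 6th dose, 5 doses have been given. Superposition: Cmin = C₀·(f + f² + … + f^5).
≈ 10.366 × (0.5995 + 0.3594 + 0.2155 + 0.1292 + 0.0774) ≈ 10.366 × 1.3810 ≈ 14.315 μg/mL.

14.3 μg/mL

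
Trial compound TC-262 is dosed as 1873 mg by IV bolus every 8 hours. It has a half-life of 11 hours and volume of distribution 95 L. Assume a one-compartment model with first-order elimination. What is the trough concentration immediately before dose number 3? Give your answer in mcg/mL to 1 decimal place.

f = (1/2)^(τ/t½) = (1/2)^(8/11) ≈ 0.6040.
C₀ = D/Vd = 1873/95 ≈ 19.716 mcg/mL.
Before the 3rd dose, 2 doses have been given. Superposition: Cmin = C₀·(f + f²).
≈ 19.716 × (0.6040 + 0.3648) ≈ 19.716 × 0.9688 ≈ 19.101 mcg/mL.

19.1 mcg/mL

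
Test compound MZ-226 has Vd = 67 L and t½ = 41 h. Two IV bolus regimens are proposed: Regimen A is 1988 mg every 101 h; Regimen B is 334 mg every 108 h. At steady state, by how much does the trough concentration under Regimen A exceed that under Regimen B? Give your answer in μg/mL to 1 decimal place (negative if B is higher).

Regimen A: f = (1/2)^(101/41) ≈ 0.1813; Cmin,ss = (1988/67)·f/(1−f) ≈ 6.571 μg/mL.
Regimen B: f = (1/2)^(108/41) ≈ 0.1611; Cmin,ss = (334/67)·f/(1−f) ≈ 0.957 μg/mL.
Difference ≈ 6.571 − 0.957 ≈ 5.614 μg/mL.

5.6 μg/mL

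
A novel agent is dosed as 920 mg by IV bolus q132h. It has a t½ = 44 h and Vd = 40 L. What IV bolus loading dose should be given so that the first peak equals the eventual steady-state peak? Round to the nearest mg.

1051 mg

f = (1/2)^(132/44) ≈ 0.125000; accumulation ratio R = 1/(1−f) ≈ 1.14286.
Loading dose to hit Cmax,ss on first dose: D_load = D_maint·R ≈ 920 × 1.14286 ≈ 1051.43 mg.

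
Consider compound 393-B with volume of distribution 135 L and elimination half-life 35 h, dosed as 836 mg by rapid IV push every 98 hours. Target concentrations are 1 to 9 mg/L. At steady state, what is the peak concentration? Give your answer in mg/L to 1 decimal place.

7.2 mg/L

Over one 98-h interval, 98/35 ≈ 2.8 half-lives elapse, leaving f ≈ 0.1436 of each dose.
Accumulation ratio R = 1/(1 − f) ≈ 1/0.8564 ≈ 1.1677.
Single-dose peak C₀ = D/Vd = 836/135 ≈ 6.193 mg/L.
Steady-state peak Cmax,ss = C₀·R ≈ 6.193 × 1.1677 ≈ 7.232 mg/L.
Peak 7.2 mg/L vs MTC 9 mg/L: below toxic threshold.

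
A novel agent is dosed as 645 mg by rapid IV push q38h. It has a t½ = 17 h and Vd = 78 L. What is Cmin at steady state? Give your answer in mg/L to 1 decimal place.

τ/t½ = 38/17 ≈ 2.2353, so fraction remaining f = (1/2)^(38/17) ≈ 0.2124.
At steady state, accumulation factor R = 1/(1 − e^(−kτ)) ≈ 1.2697.
Single-dose peak C₀ = D/Vd = 645/78 ≈ 8.269 mg/L.
Cmax,ss = C₀/(1 − f) ≈ 8.269/0.7876 ≈ 10.499 mg/L.
Steady-state trough Cmin,ss = Cmax,ss·f ≈ 10.499 × 0.2124 ≈ 2.230 mg/L.

2.2 mg/L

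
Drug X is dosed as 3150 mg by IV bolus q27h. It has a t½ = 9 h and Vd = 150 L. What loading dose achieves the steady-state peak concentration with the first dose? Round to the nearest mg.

3600 mg

f = (1/2)^(27/9) ≈ 0.125000; accumulation ratio R = 1/(1−f) ≈ 1.14286.
Loading dose to hit Cmax,ss on first dose: D_load = D_maint·R ≈ 3150 × 1.14286 ≈ 3600.01 mg.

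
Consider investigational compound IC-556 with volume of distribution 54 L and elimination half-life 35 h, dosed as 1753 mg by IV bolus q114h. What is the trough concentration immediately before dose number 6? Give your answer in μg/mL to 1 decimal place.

f = (1/2)^(τ/t½) = (1/2)^(114/35) ≈ 0.1046.
C₀ = D/Vd = 1753/54 ≈ 32.463 μg/mL.
Before the 6th dose, 5 doses have been given. Superposition: Cmin = C₀·(f + f² + … + f^5).
≈ 32.463 × (0.1046 + 0.0109 + 0.0011 + 0.0001 + 0.0000) ≈ 32.463 × 0.1167 ≈ 3.788 μg/mL.

3.8 μg/mL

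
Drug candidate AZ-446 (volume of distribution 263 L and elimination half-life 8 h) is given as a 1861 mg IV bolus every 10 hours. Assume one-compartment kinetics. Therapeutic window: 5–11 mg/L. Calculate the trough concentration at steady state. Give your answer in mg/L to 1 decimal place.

5.1 mg/L

k = ln2/t½ = ln2/8 ≈ 0.086643 h⁻¹; fraction remaining f = e^(−kτ) = e^(−0.086643×10) ≈ 0.4204.
Each bolus raises the concentration by D/Vd = 1861/263 ≈ 7.076 mg/L.
Steady-state trough Cmin,ss = C₀·f/(1−f) ≈ 7.076 × 0.4204/0.5796 ≈ 5.132 mg/L.
Trough 5.1 mg/L vs MEC 5 mg/L: adequate.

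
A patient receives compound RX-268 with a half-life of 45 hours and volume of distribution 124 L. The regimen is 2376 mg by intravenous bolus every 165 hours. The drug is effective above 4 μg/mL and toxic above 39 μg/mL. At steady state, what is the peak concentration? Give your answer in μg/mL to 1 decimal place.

τ/t½ = 165/45 ≈ 3.6667, so fraction remaining f = (1/2)^(165/45) ≈ 0.0787.
Accumulation ratio R = 1/(1 − f) ≈ 1/0.9213 ≈ 1.0854.
Single-dose peak C₀ = D/Vd = 2376/124 ≈ 19.161 μg/mL.
Steady-state peak Cmax,ss = C₀·R ≈ 19.161 × 1.0854 ≈ 20.797 μg/mL.
Peak 20.8 μg/mL vs MTC 39 μg/mL: below toxic threshold.

20.8 μg/mL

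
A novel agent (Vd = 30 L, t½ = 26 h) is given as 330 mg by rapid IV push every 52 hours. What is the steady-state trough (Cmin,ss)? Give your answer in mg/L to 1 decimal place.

3.7 mg/L

The dosing interval is 2 half-lives, so f = 2^(−2) = 0.25.
At steady state, R = 1/(1 − 0.25) = 4/3.
Single-dose peak C₀ = D/Vd = 330/30 = 11 mg/L.
Steady-state peak Cmax,ss = C₀·R = 11 × 4/3 ≈ 14.667 mg/L.
Steady-state trough Cmin,ss = Cmax,ss·f ≈ 14.667 × 0.25 ≈ 3.667 mg/L.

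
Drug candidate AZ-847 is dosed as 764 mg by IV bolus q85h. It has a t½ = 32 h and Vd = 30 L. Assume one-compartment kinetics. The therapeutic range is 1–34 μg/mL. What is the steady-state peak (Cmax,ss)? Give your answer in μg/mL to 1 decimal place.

τ/t½ = 85/32 ≈ 2.6562, so fraction remaining f = (1/2)^(85/32) ≈ 0.1586.
At steady state, accumulation factor R = 1/(1 − e^(−kτ)) ≈ 1.1885.
Single-dose peak C₀ = D/Vd = 764/30 ≈ 25.467 μg/mL.
Steady-state peak Cmax,ss = C₀·R ≈ 25.467 × 1.1885 ≈ 30.268 μg/mL.
Peak 30.3 μg/mL vs MTC 34 μg/mL: below toxic threshold.

30.3 μg/mL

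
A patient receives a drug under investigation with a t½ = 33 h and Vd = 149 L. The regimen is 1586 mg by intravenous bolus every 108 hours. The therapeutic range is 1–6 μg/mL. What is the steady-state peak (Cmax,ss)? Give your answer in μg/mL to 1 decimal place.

Over one 108-h interval, 108/33 ≈ 3.2727 half-lives elapse, leaving f ≈ 0.1035 of each dose.
At steady state, accumulation factor R = 1/(1 − e^(−kτ)) ≈ 1.1154.
Each bolus raises the concentration by D/Vd = 1586/149 ≈ 10.644 μg/mL.
Steady-state peak Cmax,ss = C₀·R ≈ 10.644 × 1.1154 ≈ 11.872 μg/mL.
Peak 11.9 μg/mL vs MTC 6 μg/mL: exceeds toxic threshold.

11.9 μg/mL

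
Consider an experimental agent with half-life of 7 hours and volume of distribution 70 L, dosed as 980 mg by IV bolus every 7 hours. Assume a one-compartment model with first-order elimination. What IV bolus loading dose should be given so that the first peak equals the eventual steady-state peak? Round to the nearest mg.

1960 mg

f = (1/2)^(7/7) ≈ 0.500000; accumulation ratio R = 1/(1−f) ≈ 2.00000.
Loading dose to hit Cmax,ss on first dose: D_load = D_maint·R ≈ 980 × 2.00000 ≈ 1960.00 mg.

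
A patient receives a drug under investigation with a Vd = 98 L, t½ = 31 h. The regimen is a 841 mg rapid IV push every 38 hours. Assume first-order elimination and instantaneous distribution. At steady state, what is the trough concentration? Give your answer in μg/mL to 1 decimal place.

Over one 38-h interval, 38/31 ≈ 1.2258 half-lives elapse, leaving f ≈ 0.4276 of each dose.
At steady state, accumulation factor R = 1/(1 − e^(−kτ)) ≈ 1.7470.
Each bolus raises the concentration by D/Vd = 841/98 ≈ 8.582 μg/mL.
Steady-state peak Cmax,ss = C₀·R ≈ 8.582 × 1.7470 ≈ 14.993 μg/mL.
Steady-state trough Cmin,ss = Cmax,ss·f ≈ 14.993 × 0.4276 ≈ 6.411 μg/mL.

6.4 μg/mL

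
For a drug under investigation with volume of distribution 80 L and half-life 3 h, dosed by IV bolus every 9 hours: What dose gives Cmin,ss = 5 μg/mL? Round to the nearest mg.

τ/t½ = 9/3 ≈ 3, so f = (1/2)^(9/3) ≈ 0.125000.
Cmin,ss = (D/Vd)·f/(1−f), so D = Cmin,ss·Vd·(1−f)/f.
D = 5 × 80 × (1−f)/f ≈ 5 × 80 × 7.00000 ≈ 2800.00 mg.

2800 mg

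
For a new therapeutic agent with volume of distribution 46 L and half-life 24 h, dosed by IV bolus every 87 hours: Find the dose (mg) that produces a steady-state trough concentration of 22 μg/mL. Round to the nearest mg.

τ/t½ = 87/24 ≈ 3.625, so f = (1/2)^(87/24) ≈ 0.081052.
Cmin,ss = (D/Vd)·f/(1−f), so D = Cmin,ss·Vd·(1−f)/f.
D = 22 × 46 × (1−f)/f ≈ 22 × 46 × 11.33776 ≈ 11473.81 mg.

11474 mg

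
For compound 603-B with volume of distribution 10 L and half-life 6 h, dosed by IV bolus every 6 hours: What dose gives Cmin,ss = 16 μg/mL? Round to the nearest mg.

160 mg

τ/t½ = 6/6 ≈ 1, so f = (1/2)^(6/6) ≈ 0.500000.
Cmin,ss = (D/Vd)·f/(1−f), so D = Cmin,ss·Vd·(1−f)/f.
D = 16 × 10 × (1−f)/f ≈ 16 × 10 × 1.00000 ≈ 160.00 mg.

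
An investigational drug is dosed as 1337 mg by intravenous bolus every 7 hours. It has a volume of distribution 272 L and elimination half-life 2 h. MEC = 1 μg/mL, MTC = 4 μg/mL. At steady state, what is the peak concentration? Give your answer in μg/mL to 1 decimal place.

τ/t½ = 7/2 ≈ 3.5, so fraction remaining f = (1/2)^(7/2) ≈ 0.0884.
Accumulation ratio R = 1/(1 − f) ≈ 1/0.9116 ≈ 1.0970.
Single-dose peak C₀ = D/Vd = 1337/272 ≈ 4.915 μg/mL.
Cmax,ss = C₀/(1 − f) ≈ 4.915/0.9116 ≈ 5.392 μg/mL.
Peak 5.4 μg/mL vs MTC 4 μg/mL: exceeds toxic threshold.

5.4 μg/mL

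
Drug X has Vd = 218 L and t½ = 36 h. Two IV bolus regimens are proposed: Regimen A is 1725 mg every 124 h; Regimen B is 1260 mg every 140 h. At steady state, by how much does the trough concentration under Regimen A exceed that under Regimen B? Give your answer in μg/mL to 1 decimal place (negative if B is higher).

Regimen A: f = (1/2)^(124/36) ≈ 0.0919; Cmin,ss = (1725/218)·f/(1−f) ≈ 0.801 μg/mL.
Regimen B: f = (1/2)^(140/36) ≈ 0.0675; Cmin,ss = (1260/218)·f/(1−f) ≈ 0.418 μg/mL.
Difference ≈ 0.801 − 0.418 ≈ 0.383 μg/mL.

0.4 μg/mL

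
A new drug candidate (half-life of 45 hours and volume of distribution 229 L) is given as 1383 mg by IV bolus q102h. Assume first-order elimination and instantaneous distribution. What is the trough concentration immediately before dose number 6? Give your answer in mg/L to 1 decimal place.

1.6 mg/L

f = (1/2)^(τ/t½) = (1/2)^(102/45) ≈ 0.2078.
C₀ = D/Vd = 1383/229 ≈ 6.039 mg/L.
Before the 6th dose, 5 doses have been given. Superposition: Cmin = C₀·(f + f² + … + f^5).
≈ 6.039 × (0.2078 + 0.0432 + 0.0090 + 0.0019 + 0.0004) ≈ 6.039 × 0.2623 ≈ 1.584 mg/L.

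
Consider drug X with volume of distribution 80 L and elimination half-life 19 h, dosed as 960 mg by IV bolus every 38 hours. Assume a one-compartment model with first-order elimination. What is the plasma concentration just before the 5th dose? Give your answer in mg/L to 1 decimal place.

4.0 mg/L

f = (1/2)^(τ/t½) = (1/2)^(38/19) ≈ 0.2500.
C₀ = D/Vd = 960/80 ≈ 12.000 mg/L.
Before the 5th dose, 4 doses have been given. Superposition: Cmin = C₀·(f + f² + … + f^4).
≈ 12.000 × (0.2500 + 0.0625 + 0.0156 + 0.0039) ≈ 12.000 × 0.3320 ≈ 3.984 mg/L.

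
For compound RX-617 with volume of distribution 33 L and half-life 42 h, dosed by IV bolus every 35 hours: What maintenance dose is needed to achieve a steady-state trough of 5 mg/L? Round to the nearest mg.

τ/t½ = 35/42 ≈ 0.83333, so f = (1/2)^(35/42) ≈ 0.561231.
Cmin,ss = (D/Vd)·f/(1−f), so D = Cmin,ss·Vd·(1−f)/f.
D = 5 × 33 × (1−f)/f ≈ 5 × 33 × 0.78180 ≈ 129.00 mg.

129 mg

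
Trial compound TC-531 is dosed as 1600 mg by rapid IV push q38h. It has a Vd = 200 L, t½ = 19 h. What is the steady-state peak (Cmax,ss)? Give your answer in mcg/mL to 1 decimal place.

10.7 mcg/mL

τ = 38 h = 2 half-lives, so f = (1/2)^2 = 0.25.
Accumulation ratio R = 1/(1 − f) = 1/0.75 = 4/3.
Single-dose peak C₀ = D/Vd = 1600/200 = 8 mcg/mL.
Steady-state peak Cmax,ss = C₀·R = 8 × 4/3 ≈ 10.667 mcg/mL.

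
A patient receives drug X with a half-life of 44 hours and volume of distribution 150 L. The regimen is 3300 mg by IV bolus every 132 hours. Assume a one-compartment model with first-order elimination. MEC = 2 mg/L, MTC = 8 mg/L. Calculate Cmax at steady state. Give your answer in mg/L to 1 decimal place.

25.1 mg/L

The dosing interval is 3 half-lives, so f = 2^(−3) = 0.125.
At steady state, R = 1/(1 − 0.125) = 8/7.
Single-dose peak C₀ = D/Vd = 3300/150 = 22 mg/L.
Steady-state peak Cmax,ss = C₀·R = 22 × 8/7 ≈ 25.143 mg/L.
Peak 25.1 mg/L vs MTC 8 mg/L: exceeds toxic threshold.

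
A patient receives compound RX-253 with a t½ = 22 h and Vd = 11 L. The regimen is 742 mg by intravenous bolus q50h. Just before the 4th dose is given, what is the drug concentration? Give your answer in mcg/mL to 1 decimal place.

f = (1/2)^(τ/t½) = (1/2)^(50/22) ≈ 0.2069.
C₀ = D/Vd = 742/11 ≈ 67.455 mcg/mL.
Before the 4th dose, 3 doses have been given. Superposition: Cmin = C₀·(f + f² + … + f^3).
≈ 67.455 × (0.2069 + 0.0428 + 0.0089) ≈ 67.455 × 0.2586 ≈ 17.444 mcg/mL.

17.4 mcg/mL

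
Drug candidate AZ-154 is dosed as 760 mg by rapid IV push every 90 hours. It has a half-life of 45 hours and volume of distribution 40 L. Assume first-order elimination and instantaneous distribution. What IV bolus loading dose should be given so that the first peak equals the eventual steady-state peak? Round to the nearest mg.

1013 mg

f = (1/2)^(90/45) ≈ 0.250000; accumulation ratio R = 1/(1−f) ≈ 1.33333.
Loading dose to hit Cmax,ss on first dose: D_load = D_maint·R ≈ 760 × 1.33333 ≈ 1013.33 mg.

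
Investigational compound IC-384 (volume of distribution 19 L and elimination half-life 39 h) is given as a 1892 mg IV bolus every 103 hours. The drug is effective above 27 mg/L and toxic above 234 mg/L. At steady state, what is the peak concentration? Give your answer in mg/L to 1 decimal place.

τ/t½ = 103/39 ≈ 2.641, so fraction remaining f = (1/2)^(103/39) ≈ 0.1603.
At steady state, accumulation factor R = 1/(1 − e^(−kτ)) ≈ 1.1909.
Single-dose peak C₀ = D/Vd = 1892/19 ≈ 99.579 mg/L.
Steady-state peak Cmax,ss = C₀·R ≈ 99.579 × 1.1909 ≈ 118.589 mg/L.
Peak 118.6 mg/L vs MTC 234 mg/L: below toxic threshold.

118.6 mg/L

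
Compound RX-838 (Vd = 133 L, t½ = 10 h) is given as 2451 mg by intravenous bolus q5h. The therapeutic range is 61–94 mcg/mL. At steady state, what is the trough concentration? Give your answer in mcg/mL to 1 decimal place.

44.5 mcg/mL

k = ln2/t½ = ln2/10 ≈ 0.069315 h⁻¹; fraction remaining f = e^(−kτ) = e^(−0.069315×5) ≈ 0.7071.
Accumulation ratio R = 1/(1 − f) ≈ 1/0.2929 ≈ 3.4141.
Single-dose peak C₀ = D/Vd = 2451/133 ≈ 18.429 mcg/mL.
Steady-state peak Cmax,ss = C₀·R ≈ 18.429 × 3.4141 ≈ 62.918 mcg/mL.
One interval later, Cmin,ss = Cmax,ss·e^(−kτ) ≈ 62.918 × 0.7071 ≈ 44.489 mcg/mL.
Trough 44.5 mcg/mL vs MEC 61 mcg/mL: subtherapeutic.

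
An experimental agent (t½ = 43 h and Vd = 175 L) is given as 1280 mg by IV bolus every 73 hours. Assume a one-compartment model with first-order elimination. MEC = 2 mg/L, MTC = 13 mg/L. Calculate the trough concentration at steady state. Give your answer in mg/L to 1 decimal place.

3.3 mg/L

k = ln2/t½ = ln2/43 ≈ 0.016120 h⁻¹; fraction remaining f = e^(−kτ) = e^(−0.016120×73) ≈ 0.3083.
Accumulation ratio R = 1/(1 − f) ≈ 1/0.6917 ≈ 1.4457.
Single-dose peak C₀ = D/Vd = 1280/175 ≈ 7.314 mg/L.
Cmax,ss = C₀/(1 − f) ≈ 7.314/0.6917 ≈ 10.574 mg/L.
One interval later, Cmin,ss = Cmax,ss·e^(−kτ) ≈ 10.574 × 0.3083 ≈ 3.260 mg/L.
Trough 3.3 mg/L vs MEC 2 mg/L: adequate.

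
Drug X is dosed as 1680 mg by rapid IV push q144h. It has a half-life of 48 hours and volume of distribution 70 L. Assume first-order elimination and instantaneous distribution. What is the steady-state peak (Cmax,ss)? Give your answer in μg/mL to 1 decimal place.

27.4 μg/mL

The dosing interval is 3 half-lives, so f = 2^(−3) = 0.125.
At steady state, R = 1/(1 − 0.125) = 8/7.
Single-dose peak C₀ = D/Vd = 1680/70 = 24 μg/mL.
Steady-state peak Cmax,ss = C₀·R = 24 × 8/7 ≈ 27.429 μg/mL.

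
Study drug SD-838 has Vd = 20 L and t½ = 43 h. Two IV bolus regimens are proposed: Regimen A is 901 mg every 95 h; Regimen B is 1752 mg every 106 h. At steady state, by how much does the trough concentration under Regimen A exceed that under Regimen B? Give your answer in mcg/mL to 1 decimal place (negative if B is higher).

Regimen A: f = (1/2)^(95/43) ≈ 0.2162; Cmin,ss = (901/20)·f/(1−f) ≈ 12.426 mcg/mL.
Regimen B: f = (1/2)^(106/43) ≈ 0.1811; Cmin,ss = (1752/20)·f/(1−f) ≈ 19.373 mcg/mL.
Difference ≈ 12.426 − 19.373 ≈ -6.947 mcg/mL.

-6.9 mcg/mL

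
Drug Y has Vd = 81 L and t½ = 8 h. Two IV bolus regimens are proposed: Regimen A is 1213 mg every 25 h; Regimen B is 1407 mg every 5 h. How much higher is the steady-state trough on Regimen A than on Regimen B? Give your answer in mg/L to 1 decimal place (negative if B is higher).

-30.1 mg/L

Regimen A: f = (1/2)^(25/8) ≈ 0.1146; Cmin,ss = (1213/81)·f/(1−f) ≈ 1.938 mg/L.
Regimen B: f = (1/2)^(5/8) ≈ 0.6484; Cmin,ss = (1407/81)·f/(1−f) ≈ 32.033 mg/L.
Difference ≈ 1.938 − 32.033 ≈ -30.095 mg/L.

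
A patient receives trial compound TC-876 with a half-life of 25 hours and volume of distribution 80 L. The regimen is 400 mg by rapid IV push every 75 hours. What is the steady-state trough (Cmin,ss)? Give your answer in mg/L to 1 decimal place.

τ = 75 h = 3 half-lives, so f = (1/2)^3 = 0.125.
Accumulation ratio R = 1/(1 − f) = 1/0.875 = 8/7.
Single-dose peak C₀ = D/Vd = 400/80 = 5 mg/L.
Steady-state peak Cmax,ss = C₀·R = 5 × 8/7 ≈ 5.714 mg/L.
Steady-state trough Cmin,ss = Cmax,ss·f ≈ 5.714 × 0.125 ≈ 0.714 mg/L.

0.7 mg/L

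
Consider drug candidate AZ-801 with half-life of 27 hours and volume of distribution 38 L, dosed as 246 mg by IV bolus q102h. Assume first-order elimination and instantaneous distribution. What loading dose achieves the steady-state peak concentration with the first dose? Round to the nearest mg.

265 mg

f = (1/2)^(102/27) ≈ 0.072908; accumulation ratio R = 1/(1−f) ≈ 1.07864.
Loading dose to hit Cmax,ss on first dose: D_load = D_maint·R ≈ 246 × 1.07864 ≈ 265.35 mg.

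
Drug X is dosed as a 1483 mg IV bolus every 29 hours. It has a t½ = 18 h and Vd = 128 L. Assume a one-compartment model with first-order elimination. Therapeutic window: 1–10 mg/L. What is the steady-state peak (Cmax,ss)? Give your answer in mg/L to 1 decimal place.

17.2 mg/L

k = ln2/t½ = ln2/18 ≈ 0.038508 h⁻¹; fraction remaining f = e^(−kτ) = e^(−0.038508×29) ≈ 0.3273.
Accumulation ratio R = 1/(1 − f) ≈ 1/0.6727 ≈ 1.4865.
Each bolus raises the concentration by D/Vd = 1483/128 ≈ 11.586 mg/L.
Cmax,ss = C₀/(1 − f) ≈ 11.586/0.6727 ≈ 17.223 mg/L.
Peak 17.2 mg/L vs MTC 10 mg/L: exceeds toxic threshold.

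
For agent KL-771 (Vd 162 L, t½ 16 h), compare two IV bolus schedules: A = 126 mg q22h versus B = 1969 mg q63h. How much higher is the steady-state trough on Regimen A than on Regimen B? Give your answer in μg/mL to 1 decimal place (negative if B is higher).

-0.4 μg/mL

Regimen A: f = (1/2)^(22/16) ≈ 0.3856; Cmin,ss = (126/162)·f/(1−f) ≈ 0.488 μg/mL.
Regimen B: f = (1/2)^(63/16) ≈ 0.0653; Cmin,ss = (1969/162)·f/(1−f) ≈ 0.849 μg/mL.
Difference ≈ 0.488 − 0.849 ≈ -0.361 μg/mL.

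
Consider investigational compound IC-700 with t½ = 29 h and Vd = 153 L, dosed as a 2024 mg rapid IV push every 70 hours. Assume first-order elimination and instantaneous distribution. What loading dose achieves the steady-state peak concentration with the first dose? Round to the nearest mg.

f = (1/2)^(70/29) ≈ 0.187662; accumulation ratio R = 1/(1−f) ≈ 1.23101.
Loading dose to hit Cmax,ss on first dose: D_load = D_maint·R ≈ 2024 × 1.23101 ≈ 2491.56 mg.

2492 mg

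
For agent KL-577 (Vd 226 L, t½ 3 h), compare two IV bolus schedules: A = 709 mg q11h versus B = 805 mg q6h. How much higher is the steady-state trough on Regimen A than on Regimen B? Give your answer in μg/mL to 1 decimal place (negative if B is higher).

-0.9 μg/mL

Regimen A: f = (1/2)^(11/3) ≈ 0.0787; Cmin,ss = (709/226)·f/(1−f) ≈ 0.268 μg/mL.
Regimen B: f = (1/2)^(6/3) ≈ 0.2500; Cmin,ss = (805/226)·f/(1−f) ≈ 1.187 μg/mL.
Difference ≈ 0.268 − 1.187 ≈ -0.919 μg/mL.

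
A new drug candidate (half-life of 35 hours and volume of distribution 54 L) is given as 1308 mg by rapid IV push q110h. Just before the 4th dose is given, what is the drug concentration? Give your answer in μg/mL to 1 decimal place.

3.1 μg/mL

f = (1/2)^(τ/t½) = (1/2)^(110/35) ≈ 0.1132.
C₀ = D/Vd = 1308/54 ≈ 24.222 μg/mL.
Before the 4th dose, 3 doses have been given. Superposition: Cmin = C₀·(f + f² + … + f^3).
≈ 24.222 × (0.1132 + 0.0128 + 0.0015) ≈ 24.222 × 0.1275 ≈ 3.088 μg/mL.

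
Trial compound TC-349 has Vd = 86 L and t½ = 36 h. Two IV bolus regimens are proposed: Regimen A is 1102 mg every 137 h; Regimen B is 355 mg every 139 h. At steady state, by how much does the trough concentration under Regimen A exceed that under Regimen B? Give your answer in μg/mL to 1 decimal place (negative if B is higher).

0.7 μg/mL

Regimen A: f = (1/2)^(137/36) ≈ 0.0715; Cmin,ss = (1102/86)·f/(1−f) ≈ 0.987 μg/mL.
Regimen B: f = (1/2)^(139/36) ≈ 0.0688; Cmin,ss = (355/86)·f/(1−f) ≈ 0.305 μg/mL.
Difference ≈ 0.987 − 0.305 ≈ 0.682 μg/mL.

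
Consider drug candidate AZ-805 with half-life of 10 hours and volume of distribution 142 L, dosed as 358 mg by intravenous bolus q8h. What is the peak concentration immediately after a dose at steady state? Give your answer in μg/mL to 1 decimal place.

5.9 μg/mL

Over one 8-h interval, 8/10 ≈ 0.8 half-lives elapse, leaving f ≈ 0.5743 of each dose.
At steady state, accumulation factor R = 1/(1 − e^(−kτ)) ≈ 2.3491.
Each bolus raises the concentration by D/Vd = 358/142 ≈ 2.521 μg/mL.
Steady-state peak Cmax,ss = C₀·R ≈ 2.521 × 2.3491 ≈ 5.922 μg/mL.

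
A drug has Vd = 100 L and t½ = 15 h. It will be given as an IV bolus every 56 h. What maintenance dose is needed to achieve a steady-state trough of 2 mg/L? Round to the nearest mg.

τ/t½ = 56/15 ≈ 3.7333, so f = (1/2)^(56/15) ≈ 0.075189.
Cmin,ss = (D/Vd)·f/(1−f), so D = Cmin,ss·Vd·(1−f)/f.
D = 2 × 100 × (1−f)/f ≈ 2 × 100 × 12.29982 ≈ 2459.96 mg.

2460 mg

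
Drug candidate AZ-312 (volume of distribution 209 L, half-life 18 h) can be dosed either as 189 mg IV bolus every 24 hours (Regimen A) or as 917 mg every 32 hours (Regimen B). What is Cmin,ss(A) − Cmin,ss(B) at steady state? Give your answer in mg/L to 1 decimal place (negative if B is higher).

-1.2 mg/L

Regimen A: f = (1/2)^(24/18) ≈ 0.3969; Cmin,ss = (189/209)·f/(1−f) ≈ 0.595 mg/L.
Regimen B: f = (1/2)^(32/18) ≈ 0.2916; Cmin,ss = (917/209)·f/(1−f) ≈ 1.806 mg/L.
Difference ≈ 0.595 − 1.806 ≈ -1.211 mg/L.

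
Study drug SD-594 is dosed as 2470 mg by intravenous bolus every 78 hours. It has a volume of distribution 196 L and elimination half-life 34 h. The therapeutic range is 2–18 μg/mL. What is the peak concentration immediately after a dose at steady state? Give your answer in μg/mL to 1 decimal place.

15.8 μg/mL

k = ln2/t½ = ln2/34 ≈ 0.020387 h⁻¹; fraction remaining f = e^(−kτ) = e^(−0.020387×78) ≈ 0.2039.
Accumulation ratio R = 1/(1 − f) ≈ 1/0.7961 ≈ 1.2561.
Single-dose peak C₀ = D/Vd = 2470/196 ≈ 12.602 μg/mL.
Cmax,ss = C₀/(1 − f) ≈ 12.602/0.7961 ≈ 15.830 μg/mL.
Peak 15.8 μg/mL vs MTC 18 μg/mL: below toxic threshold.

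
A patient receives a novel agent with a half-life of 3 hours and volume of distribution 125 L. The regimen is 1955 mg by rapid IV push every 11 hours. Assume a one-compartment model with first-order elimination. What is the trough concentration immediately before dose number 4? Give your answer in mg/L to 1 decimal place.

1.3 mg/L

f = (1/2)^(τ/t½) = (1/2)^(11/3) ≈ 0.0787.
C₀ = D/Vd = 1955/125 ≈ 15.640 mg/L.
Before the 4th dose, 3 doses have been given. Superposition: Cmin = C₀·(f + f² + … + f^3).
≈ 15.640 × (0.0787 + 0.0062 + 0.0005) ≈ 15.640 × 0.0854 ≈ 1.336 mg/L.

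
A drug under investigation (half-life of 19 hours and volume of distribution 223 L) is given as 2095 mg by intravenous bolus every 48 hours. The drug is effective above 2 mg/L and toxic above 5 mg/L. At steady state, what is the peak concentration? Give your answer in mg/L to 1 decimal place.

Over one 48-h interval, 48/19 ≈ 2.5263 half-lives elapse, leaving f ≈ 0.1736 of each dose.
At steady state, accumulation factor R = 1/(1 − e^(−kτ)) ≈ 1.2101.
Each bolus raises the concentration by D/Vd = 2095/223 ≈ 9.395 mg/L.
Steady-state peak Cmax,ss = C₀·R ≈ 9.395 × 1.2101 ≈ 11.369 mg/L.
Peak 11.4 mg/L vs MTC 5 mg/L: exceeds toxic threshold.

11.4 mg/L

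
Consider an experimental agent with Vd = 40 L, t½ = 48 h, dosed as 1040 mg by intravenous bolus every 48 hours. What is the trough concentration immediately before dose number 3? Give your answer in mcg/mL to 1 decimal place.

f = (1/2)^(τ/t½) = (1/2)^(48/48) ≈ 0.5000.
C₀ = D/Vd = 1040/40 ≈ 26.000 mcg/mL.
Before the 3rd dose, 2 doses have been given. Superposition: Cmin = C₀·(f + f²).
≈ 26.000 × (0.5000 + 0.2500) ≈ 26.000 × 0.7500 ≈ 19.500 mcg/mL.

19.5 mcg/mL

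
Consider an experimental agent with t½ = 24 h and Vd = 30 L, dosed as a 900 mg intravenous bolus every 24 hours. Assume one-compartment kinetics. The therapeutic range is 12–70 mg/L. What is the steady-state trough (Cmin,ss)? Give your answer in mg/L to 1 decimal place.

30.0 mg/L

τ = 24 h = 1 half-life, so f = (1/2)^1 = 0.5.
Accumulation ratio R = 1/(1 − f) = 1/0.5 = 2/1.
Single-dose peak C₀ = D/Vd = 900/30 = 30 mg/L.
Steady-state peak Cmax,ss = C₀·R = 30 × 2/1 ≈ 60.000 mg/L.
Steady-state trough Cmin,ss = Cmax,ss·f ≈ 60.000 × 0.5 ≈ 30.000 mg/L.
Trough 30.0 mg/L vs MEC 12 mg/L: adequate.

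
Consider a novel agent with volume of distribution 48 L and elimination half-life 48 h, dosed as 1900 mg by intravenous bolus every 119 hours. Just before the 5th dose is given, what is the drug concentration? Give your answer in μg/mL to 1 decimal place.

f = (1/2)^(τ/t½) = (1/2)^(119/48) ≈ 0.1793.
C₀ = D/Vd = 1900/48 ≈ 39.583 μg/mL.
Before the 5th dose, 4 doses have been given. Superposition: Cmin = C₀·(f + f² + … + f^4).
≈ 39.583 × (0.1793 + 0.0321 + 0.0058 + 0.0010) ≈ 39.583 × 0.2182 ≈ 8.637 μg/mL.

8.6 μg/mL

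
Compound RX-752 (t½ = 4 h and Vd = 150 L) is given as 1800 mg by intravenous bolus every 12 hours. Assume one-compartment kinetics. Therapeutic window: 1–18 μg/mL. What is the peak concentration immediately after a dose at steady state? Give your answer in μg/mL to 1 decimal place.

13.7 μg/mL

The dosing interval is 3 half-lives, so f = 2^(−3) = 0.125.
At steady state, R = 1/(1 − 0.125) = 8/7.
Single-dose peak C₀ = D/Vd = 1800/150 = 12 μg/mL.
Steady-state peak Cmax,ss = C₀·R = 12 × 8/7 ≈ 13.714 μg/mL.
Peak 13.7 μg/mL vs MTC 18 μg/mL: below toxic threshold.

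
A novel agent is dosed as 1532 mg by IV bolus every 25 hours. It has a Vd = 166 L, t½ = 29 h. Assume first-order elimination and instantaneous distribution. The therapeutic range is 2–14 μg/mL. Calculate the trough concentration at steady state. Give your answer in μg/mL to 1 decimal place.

τ/t½ = 25/29 ≈ 0.86207, so fraction remaining f = (1/2)^(25/29) ≈ 0.5502.
Single-dose peak C₀ = D/Vd = 1532/166 ≈ 9.229 μg/mL.
Steady-state trough Cmin,ss = C₀·f/(1−f) ≈ 9.229 × 0.5502/0.4498 ≈ 11.289 μg/mL.
Trough 11.3 μg/mL vs MEC 2 μg/mL: adequate.

11.3 μg/mL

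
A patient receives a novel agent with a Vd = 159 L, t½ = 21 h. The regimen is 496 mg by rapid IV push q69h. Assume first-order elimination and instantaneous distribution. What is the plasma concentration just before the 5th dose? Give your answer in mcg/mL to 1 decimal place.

0.4 mcg/mL

f = (1/2)^(τ/t½) = (1/2)^(69/21) ≈ 0.1025.
C₀ = D/Vd = 496/159 ≈ 3.119 mcg/mL.
Before the 5th dose, 4 doses have been given. Superposition: Cmin = C₀·(f + f² + … + f^4).
≈ 3.119 × (0.1025 + 0.0105 + 0.0011 + 0.0001) ≈ 3.119 × 0.1142 ≈ 0.356 mcg/mL.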